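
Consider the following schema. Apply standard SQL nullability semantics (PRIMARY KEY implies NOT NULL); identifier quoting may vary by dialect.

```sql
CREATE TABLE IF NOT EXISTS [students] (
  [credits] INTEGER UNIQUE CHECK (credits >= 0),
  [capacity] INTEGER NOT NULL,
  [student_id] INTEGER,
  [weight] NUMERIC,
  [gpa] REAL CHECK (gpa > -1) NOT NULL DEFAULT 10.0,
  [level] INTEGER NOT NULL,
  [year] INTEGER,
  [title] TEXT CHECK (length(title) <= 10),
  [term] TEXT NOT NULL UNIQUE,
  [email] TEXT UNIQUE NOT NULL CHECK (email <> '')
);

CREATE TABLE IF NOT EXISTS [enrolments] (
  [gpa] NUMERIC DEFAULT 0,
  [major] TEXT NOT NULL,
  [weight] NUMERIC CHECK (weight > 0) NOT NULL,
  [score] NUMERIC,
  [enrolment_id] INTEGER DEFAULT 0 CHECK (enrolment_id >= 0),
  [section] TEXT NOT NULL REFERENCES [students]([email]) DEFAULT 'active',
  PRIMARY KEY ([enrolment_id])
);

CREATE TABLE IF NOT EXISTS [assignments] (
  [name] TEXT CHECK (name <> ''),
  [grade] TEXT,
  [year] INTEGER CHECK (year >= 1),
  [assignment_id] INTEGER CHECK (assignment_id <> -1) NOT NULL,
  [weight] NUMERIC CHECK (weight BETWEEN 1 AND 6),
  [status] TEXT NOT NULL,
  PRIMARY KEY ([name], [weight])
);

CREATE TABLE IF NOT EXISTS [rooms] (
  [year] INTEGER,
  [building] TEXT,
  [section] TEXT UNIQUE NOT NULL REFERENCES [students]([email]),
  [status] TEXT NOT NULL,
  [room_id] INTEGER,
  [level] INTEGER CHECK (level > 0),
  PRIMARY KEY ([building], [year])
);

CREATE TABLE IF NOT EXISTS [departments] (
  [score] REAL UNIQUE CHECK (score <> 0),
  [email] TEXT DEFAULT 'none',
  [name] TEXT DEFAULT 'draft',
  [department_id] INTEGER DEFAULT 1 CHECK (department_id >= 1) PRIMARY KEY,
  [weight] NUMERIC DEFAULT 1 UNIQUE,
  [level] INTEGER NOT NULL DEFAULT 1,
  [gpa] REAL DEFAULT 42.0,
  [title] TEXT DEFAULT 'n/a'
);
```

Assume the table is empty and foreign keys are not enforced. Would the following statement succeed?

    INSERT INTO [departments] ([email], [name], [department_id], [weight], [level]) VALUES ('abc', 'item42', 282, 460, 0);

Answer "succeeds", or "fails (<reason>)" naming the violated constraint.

succeeds

NOT NULL columns: department_id is supplied; level is supplied.
CHECK constraints: 282 satisfies (department_id >= 1).
No constraint is violated.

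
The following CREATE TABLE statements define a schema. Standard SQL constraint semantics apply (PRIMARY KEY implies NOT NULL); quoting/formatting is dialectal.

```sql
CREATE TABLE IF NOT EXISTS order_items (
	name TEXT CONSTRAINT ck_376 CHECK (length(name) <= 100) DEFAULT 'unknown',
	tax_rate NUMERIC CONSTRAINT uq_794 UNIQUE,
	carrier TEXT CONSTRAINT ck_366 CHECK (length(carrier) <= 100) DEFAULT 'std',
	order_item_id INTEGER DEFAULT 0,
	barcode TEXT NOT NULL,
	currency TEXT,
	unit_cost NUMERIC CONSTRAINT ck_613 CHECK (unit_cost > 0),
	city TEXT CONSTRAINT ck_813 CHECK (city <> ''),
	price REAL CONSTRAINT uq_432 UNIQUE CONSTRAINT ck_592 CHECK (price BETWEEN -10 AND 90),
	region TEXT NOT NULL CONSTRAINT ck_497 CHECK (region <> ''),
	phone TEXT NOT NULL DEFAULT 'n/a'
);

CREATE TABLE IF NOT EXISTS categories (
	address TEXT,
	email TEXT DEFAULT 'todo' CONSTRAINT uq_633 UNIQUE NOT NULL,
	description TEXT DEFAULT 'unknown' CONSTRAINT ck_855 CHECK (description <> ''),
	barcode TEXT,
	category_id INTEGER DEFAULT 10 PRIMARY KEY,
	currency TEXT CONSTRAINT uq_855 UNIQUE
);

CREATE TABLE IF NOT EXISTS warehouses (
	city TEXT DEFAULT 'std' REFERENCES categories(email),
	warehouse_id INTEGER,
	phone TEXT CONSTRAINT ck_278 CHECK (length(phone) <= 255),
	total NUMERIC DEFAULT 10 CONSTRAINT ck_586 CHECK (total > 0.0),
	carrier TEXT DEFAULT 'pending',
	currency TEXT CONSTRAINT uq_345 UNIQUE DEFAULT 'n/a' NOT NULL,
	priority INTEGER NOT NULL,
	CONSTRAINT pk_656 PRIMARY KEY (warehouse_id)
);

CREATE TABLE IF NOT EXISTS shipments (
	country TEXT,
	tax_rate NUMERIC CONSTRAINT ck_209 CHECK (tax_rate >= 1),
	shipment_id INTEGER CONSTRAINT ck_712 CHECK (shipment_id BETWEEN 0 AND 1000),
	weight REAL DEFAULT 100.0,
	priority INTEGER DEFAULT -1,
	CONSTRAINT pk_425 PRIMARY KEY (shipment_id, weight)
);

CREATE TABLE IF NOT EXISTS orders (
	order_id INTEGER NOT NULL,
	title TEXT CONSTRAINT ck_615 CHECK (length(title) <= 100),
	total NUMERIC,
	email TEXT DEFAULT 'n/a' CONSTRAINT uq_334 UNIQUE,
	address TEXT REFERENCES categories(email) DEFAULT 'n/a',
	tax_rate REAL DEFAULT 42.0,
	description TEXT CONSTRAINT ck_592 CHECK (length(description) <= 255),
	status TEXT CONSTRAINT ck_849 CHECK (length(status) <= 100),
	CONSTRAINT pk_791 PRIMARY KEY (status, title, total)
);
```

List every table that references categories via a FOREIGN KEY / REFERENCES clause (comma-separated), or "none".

warehouses, orders

- warehouses.city references categories(email).
- orders.address references categories(email).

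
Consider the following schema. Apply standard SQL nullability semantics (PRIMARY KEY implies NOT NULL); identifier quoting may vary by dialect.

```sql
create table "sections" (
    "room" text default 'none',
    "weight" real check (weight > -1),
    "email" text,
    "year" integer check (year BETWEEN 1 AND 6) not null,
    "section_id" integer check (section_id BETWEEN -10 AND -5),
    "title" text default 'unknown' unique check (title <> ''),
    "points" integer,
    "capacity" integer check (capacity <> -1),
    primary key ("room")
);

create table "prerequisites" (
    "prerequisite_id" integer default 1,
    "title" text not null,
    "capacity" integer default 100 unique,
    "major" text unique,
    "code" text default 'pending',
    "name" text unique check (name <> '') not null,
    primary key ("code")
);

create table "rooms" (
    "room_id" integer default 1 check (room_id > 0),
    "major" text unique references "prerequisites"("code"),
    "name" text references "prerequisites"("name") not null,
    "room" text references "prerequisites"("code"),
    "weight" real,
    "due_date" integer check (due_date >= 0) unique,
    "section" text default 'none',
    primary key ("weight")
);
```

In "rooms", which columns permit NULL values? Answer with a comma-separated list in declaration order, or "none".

room_id, major, room, due_date, section

- room_id: CHECK does not forbid NULL (a CHECK constraint passes when its expression is NULL) → nullable.
- major: a foreign key column may be NULL unless separately constrained → nullable.
- name: declared NOT NULL → not nullable.
- room: a foreign key column may be NULL unless separately constrained → nullable.
- weight: part of the PRIMARY KEY, which implies NOT NULL → not nullable.
- due_date: CHECK does not forbid NULL (a CHECK constraint passes when its expression is NULL) → nullable.
- section: DEFAULT only fills an omitted column; an explicit NULL is still allowed → nullable.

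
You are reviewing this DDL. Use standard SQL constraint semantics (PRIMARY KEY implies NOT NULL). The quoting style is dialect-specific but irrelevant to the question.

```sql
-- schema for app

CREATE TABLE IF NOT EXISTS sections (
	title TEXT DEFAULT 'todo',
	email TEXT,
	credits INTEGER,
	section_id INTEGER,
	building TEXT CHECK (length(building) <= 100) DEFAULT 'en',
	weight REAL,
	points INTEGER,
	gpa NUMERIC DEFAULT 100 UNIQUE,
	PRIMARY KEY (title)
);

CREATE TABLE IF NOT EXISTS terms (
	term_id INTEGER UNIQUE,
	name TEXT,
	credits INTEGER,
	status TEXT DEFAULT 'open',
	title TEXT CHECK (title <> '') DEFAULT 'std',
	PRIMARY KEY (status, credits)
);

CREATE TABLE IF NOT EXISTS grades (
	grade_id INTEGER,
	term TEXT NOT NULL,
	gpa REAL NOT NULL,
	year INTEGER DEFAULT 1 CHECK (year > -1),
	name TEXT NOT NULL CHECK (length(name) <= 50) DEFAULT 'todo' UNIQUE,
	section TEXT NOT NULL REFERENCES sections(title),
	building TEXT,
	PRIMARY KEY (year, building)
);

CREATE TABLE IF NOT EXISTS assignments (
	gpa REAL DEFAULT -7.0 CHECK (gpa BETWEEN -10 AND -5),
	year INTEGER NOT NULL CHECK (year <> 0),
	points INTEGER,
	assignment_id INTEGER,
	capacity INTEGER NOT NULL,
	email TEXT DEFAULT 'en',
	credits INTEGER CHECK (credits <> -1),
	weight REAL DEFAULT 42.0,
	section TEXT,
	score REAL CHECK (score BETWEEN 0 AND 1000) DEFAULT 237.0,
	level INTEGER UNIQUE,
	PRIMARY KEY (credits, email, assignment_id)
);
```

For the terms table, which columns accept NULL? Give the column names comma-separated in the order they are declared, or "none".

term_id, name, title

- term_id: UNIQUE does not imply NOT NULL → nullable.
- name: no NOT NULL constraint applies → nullable.
- credits: part of the PRIMARY KEY, which implies NOT NULL → not nullable.
- status: part of the PRIMARY KEY, which implies NOT NULL → not nullable.
- title: CHECK does not forbid NULL (a CHECK constraint passes when its expression is NULL) → nullable.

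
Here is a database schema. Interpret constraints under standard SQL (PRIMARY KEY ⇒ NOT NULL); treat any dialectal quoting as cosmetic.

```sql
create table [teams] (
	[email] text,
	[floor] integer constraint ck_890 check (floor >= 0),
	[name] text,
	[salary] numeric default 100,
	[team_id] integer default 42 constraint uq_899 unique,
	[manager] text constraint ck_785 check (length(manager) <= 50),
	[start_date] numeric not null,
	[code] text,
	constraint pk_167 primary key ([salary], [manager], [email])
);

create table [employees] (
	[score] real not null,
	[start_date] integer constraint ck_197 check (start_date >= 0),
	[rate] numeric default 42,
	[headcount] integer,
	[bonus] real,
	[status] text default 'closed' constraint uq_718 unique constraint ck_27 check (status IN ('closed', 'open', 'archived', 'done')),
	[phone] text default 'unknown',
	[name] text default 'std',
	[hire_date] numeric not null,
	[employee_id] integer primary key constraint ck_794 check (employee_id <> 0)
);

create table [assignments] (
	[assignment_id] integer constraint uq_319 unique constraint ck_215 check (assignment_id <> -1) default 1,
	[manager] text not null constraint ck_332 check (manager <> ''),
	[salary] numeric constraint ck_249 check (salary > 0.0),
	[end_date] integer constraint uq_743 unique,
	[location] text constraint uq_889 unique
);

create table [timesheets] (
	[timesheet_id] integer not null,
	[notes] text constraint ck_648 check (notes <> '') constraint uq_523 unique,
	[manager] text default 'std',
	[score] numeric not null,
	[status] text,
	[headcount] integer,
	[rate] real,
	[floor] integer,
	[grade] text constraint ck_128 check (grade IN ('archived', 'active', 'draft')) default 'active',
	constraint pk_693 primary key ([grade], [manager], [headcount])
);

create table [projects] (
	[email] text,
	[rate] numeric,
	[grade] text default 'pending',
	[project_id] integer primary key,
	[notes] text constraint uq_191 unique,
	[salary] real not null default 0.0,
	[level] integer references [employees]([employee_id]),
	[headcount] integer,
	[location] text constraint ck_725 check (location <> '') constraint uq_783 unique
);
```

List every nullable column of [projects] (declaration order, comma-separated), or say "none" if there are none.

email, rate, grade, notes, level, headcount, location

- email: no NOT NULL constraint applies → nullable.
- rate: no NOT NULL constraint applies → nullable.
- grade: DEFAULT only fills an omitted column; an explicit NULL is still allowed → nullable.
- project_id: part of the PRIMARY KEY, which implies NOT NULL → not nullable.
- notes: UNIQUE does not imply NOT NULL → nullable.
- salary: declared NOT NULL → not nullable.
- level: a foreign key column may be NULL unless separately constrained → nullable.
- headcount: no NOT NULL constraint applies → nullable.
- location: CHECK does not forbid NULL (a CHECK constraint passes when its expression is NULL) → nullable.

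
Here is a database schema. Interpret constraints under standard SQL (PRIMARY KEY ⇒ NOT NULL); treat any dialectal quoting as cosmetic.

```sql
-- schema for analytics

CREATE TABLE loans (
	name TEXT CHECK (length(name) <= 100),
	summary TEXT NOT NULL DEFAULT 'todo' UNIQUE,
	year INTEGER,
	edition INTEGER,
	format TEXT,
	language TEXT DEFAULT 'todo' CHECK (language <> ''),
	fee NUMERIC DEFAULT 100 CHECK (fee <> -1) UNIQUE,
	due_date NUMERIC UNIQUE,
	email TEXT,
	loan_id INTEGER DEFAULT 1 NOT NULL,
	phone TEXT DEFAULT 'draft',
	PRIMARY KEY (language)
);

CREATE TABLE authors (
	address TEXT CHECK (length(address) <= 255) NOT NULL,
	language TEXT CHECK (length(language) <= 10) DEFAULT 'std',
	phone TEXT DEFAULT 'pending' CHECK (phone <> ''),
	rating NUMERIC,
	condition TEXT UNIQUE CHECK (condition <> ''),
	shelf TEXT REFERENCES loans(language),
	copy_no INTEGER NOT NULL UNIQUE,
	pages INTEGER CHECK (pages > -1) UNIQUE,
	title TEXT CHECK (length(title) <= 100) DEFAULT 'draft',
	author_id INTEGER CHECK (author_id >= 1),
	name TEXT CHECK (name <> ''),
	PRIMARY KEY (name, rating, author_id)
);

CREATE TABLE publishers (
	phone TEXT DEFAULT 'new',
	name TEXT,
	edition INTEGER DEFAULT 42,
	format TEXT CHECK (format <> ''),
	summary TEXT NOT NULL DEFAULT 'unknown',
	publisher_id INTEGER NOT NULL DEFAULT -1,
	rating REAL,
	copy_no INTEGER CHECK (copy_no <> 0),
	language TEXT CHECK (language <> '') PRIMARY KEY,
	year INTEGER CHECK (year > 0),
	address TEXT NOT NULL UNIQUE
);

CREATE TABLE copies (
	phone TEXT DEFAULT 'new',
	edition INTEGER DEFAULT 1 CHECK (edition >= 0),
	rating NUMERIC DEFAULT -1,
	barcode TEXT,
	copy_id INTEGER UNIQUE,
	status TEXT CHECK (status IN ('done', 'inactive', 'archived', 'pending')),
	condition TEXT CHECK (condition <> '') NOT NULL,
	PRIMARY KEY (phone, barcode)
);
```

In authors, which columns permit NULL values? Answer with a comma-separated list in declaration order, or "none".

language, phone, condition, shelf, pages, title

- address: declared NOT NULL → not nullable.
- language: CHECK does not forbid NULL (a CHECK constraint passes when its expression is NULL) → nullable.
- phone: CHECK does not forbid NULL (a CHECK constraint passes when its expression is NULL) → nullable.
- rating: part of the PRIMARY KEY, which implies NOT NULL → not nullable.
- condition: CHECK does not forbid NULL (a CHECK constraint passes when its expression is NULL) → nullable.
- shelf: a foreign key column may be NULL unless separately constrained → nullable.
- copy_no: declared NOT NULL → not nullable.
- pages: CHECK does not forbid NULL (a CHECK constraint passes when its expression is NULL) → nullable.
- title: CHECK does not forbid NULL (a CHECK constraint passes when its expression is NULL) → nullable.
- author_id: part of the PRIMARY KEY, which implies NOT NULL → not nullable.
- name: part of the PRIMARY KEY, which implies NOT NULL → not nullable.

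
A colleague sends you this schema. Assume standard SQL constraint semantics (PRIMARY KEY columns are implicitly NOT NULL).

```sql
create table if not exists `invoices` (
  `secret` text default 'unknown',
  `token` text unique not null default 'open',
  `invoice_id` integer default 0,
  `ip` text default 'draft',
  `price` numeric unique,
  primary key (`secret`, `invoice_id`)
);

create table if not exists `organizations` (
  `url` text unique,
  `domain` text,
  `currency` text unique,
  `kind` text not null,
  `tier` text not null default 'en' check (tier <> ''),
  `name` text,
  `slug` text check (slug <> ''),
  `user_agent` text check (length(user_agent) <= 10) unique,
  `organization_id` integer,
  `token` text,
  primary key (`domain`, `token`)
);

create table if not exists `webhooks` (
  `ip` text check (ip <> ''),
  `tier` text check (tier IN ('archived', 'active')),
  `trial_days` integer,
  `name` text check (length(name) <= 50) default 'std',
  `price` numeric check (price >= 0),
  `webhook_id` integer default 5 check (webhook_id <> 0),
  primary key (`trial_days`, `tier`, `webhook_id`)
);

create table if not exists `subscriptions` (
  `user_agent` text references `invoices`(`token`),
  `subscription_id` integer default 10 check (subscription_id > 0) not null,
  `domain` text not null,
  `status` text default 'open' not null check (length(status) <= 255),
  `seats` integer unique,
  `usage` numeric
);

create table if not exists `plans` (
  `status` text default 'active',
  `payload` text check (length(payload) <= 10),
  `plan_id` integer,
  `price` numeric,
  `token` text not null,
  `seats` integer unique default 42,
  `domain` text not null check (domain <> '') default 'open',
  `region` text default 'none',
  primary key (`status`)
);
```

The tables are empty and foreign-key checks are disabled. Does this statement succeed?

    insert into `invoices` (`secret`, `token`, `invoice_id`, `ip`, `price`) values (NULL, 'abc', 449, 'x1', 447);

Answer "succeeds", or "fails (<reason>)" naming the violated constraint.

secret is explicitly set to NULL, but secret is part of the PRIMARY KEY (implied NOT NULL).

fails (NOT NULL on secret)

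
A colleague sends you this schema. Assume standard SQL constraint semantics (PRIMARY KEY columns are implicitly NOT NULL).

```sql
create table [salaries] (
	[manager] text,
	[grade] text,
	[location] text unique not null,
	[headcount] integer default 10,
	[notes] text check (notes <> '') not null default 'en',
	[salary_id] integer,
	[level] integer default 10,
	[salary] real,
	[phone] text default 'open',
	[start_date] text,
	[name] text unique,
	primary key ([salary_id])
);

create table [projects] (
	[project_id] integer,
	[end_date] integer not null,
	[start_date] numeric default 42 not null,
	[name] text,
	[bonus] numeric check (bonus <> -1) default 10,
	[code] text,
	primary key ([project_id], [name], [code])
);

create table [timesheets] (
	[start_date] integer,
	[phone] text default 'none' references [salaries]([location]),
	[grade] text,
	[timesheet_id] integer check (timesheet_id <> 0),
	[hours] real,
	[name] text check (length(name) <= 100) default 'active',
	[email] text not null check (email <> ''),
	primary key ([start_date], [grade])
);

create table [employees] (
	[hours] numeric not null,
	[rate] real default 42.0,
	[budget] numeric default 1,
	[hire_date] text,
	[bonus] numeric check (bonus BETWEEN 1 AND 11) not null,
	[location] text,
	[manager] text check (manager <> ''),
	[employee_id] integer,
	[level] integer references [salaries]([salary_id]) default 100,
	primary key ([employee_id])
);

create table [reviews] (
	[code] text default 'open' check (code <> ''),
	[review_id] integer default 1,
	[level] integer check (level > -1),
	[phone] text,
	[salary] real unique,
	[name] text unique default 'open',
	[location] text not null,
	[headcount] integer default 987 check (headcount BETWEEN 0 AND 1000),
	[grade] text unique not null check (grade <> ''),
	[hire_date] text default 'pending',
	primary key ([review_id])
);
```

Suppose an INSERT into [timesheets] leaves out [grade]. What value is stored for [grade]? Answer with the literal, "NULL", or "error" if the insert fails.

grade has no DEFAULT clause.
Omitting it would insert NULL, but it is part of the PRIMARY KEY, so the INSERT fails.

error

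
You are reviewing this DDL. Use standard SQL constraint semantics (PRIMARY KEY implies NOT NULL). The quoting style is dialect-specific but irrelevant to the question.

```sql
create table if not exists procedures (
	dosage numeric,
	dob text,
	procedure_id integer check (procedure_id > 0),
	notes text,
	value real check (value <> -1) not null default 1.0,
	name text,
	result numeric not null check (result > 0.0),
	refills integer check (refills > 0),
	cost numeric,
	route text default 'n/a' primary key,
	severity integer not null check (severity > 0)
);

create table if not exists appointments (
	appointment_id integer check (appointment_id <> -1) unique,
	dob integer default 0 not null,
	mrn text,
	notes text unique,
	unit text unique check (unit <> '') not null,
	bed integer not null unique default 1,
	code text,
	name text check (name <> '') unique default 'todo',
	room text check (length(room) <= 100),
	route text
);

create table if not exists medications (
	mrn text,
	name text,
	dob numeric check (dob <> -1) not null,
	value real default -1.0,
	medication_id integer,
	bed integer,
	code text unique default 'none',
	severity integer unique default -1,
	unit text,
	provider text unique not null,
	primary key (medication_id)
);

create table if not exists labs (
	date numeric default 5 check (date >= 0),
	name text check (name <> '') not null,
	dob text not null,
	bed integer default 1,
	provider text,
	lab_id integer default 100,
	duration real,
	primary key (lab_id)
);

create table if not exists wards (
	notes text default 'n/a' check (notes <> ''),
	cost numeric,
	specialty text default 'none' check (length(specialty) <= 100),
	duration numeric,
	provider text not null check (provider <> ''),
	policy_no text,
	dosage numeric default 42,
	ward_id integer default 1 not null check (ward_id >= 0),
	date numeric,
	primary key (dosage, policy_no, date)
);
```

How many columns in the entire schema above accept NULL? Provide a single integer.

procedures: 7 nullable (dosage, dob, procedure_id, notes, name, refills, cost — PK (route) and explicit NOT NULL columns excluded).
appointments: 7 nullable (appointment_id, mrn, notes, code, name, room, route — PK none and explicit NOT NULL columns excluded).
medications: 7 nullable (mrn, name, value, bed, code, severity, unit — PK (medication_id) and explicit NOT NULL columns excluded).
labs: 4 nullable (date, bed, provider, duration — PK (lab_id) and explicit NOT NULL columns excluded).
wards: 4 nullable (notes, cost, specialty, duration — PK (dosage, policy_no, date) and explicit NOT NULL columns excluded).
Total: 7 + 7 + 7 + 4 + 4 = 29.

29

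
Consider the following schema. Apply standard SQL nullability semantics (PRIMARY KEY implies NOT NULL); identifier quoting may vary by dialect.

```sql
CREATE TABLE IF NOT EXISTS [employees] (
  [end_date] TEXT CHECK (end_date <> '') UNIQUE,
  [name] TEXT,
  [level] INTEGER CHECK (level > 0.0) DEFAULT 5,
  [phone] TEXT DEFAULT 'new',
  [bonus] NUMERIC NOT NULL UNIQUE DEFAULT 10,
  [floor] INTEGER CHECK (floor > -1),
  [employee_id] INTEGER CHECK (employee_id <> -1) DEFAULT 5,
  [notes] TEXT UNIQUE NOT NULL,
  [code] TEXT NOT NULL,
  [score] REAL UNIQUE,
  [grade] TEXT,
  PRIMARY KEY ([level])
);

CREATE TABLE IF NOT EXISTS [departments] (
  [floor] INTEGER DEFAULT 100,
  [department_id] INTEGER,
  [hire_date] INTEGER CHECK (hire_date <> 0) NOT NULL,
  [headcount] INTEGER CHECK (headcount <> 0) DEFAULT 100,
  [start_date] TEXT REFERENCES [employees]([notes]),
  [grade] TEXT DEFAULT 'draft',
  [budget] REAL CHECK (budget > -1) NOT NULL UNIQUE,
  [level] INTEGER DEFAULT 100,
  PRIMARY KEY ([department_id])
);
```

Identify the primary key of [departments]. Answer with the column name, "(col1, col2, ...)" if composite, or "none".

department_id

department_id is declared PRIMARY KEY as a table-level PRIMARY KEY clause.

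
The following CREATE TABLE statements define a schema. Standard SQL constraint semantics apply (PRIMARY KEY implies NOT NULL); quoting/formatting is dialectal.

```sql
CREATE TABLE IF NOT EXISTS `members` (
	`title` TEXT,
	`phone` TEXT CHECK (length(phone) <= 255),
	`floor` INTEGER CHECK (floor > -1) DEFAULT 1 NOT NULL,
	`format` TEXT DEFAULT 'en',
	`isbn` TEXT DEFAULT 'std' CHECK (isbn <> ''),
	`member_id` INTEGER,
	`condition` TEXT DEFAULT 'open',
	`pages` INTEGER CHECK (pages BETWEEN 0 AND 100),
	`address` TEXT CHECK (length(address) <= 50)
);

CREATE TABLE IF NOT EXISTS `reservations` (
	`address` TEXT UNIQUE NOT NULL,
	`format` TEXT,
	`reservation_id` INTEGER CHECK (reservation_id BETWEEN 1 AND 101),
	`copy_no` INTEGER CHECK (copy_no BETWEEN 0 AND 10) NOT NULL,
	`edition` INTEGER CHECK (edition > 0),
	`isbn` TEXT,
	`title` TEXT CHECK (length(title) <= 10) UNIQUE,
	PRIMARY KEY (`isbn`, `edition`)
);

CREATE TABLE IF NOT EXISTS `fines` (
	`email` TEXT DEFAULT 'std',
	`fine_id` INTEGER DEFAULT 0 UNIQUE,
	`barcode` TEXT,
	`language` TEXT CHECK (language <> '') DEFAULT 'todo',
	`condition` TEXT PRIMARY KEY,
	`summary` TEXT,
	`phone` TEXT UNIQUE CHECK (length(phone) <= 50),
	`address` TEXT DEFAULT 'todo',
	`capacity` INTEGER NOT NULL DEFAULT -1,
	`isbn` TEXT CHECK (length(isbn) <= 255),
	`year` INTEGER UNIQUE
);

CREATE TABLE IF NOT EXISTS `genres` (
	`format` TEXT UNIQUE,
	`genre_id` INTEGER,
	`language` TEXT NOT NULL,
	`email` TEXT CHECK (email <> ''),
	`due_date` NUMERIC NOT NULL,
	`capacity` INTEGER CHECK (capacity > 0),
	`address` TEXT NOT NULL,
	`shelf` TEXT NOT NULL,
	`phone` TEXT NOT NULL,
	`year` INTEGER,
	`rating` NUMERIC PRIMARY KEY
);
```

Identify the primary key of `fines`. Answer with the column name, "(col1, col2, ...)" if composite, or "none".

condition

condition is declared PRIMARY KEY inline on the column.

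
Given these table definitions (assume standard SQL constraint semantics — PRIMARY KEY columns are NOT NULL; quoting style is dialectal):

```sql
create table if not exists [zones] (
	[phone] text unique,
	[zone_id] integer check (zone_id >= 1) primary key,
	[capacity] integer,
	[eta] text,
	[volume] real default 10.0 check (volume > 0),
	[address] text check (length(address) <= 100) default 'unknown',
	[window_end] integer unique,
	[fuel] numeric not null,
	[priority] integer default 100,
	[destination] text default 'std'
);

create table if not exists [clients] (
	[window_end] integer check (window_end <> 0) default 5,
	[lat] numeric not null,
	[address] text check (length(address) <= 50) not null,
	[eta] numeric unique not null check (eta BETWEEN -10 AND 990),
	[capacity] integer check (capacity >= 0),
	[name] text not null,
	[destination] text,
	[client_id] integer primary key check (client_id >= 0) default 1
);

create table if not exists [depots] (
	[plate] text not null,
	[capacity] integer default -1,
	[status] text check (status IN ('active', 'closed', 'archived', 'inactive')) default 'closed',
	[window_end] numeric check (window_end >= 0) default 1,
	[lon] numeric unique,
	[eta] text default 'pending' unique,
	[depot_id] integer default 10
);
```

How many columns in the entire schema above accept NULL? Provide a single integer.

zones: 8 nullable (phone, capacity, eta, volume, address, window_end, priority, destination — PK (zone_id) and explicit NOT NULL columns excluded).
clients: 3 nullable (window_end, capacity, destination — PK (client_id) and explicit NOT NULL columns excluded).
depots: 6 nullable (capacity, status, window_end, lon, eta, depot_id — PK none and explicit NOT NULL columns excluded).
Total: 8 + 3 + 6 = 17.

17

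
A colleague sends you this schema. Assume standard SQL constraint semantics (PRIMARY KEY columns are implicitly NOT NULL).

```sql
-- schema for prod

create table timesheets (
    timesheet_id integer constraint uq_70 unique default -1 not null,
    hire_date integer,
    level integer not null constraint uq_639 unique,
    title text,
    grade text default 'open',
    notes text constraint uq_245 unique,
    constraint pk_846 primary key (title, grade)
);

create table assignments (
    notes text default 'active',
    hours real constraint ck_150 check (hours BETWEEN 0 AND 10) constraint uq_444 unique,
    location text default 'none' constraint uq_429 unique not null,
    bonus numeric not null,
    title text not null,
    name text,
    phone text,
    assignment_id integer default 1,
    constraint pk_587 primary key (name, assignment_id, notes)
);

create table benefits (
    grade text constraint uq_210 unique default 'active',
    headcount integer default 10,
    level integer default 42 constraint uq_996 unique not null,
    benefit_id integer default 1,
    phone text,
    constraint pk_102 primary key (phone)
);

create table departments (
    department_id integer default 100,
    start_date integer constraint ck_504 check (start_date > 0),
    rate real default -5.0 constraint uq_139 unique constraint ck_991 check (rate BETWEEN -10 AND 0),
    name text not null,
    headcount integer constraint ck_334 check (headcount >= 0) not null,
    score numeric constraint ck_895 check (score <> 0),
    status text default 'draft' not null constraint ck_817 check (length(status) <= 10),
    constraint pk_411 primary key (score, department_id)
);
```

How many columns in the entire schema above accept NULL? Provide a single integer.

timesheets: 2 nullable (hire_date, notes — PK (title, grade) and explicit NOT NULL columns excluded).
assignments: 2 nullable (hours, phone — PK (name, assignment_id, notes) and explicit NOT NULL columns excluded).
benefits: 3 nullable (grade, headcount, benefit_id — PK (phone) and explicit NOT NULL columns excluded).
departments: 2 nullable (start_date, rate — PK (score, department_id) and explicit NOT NULL columns excluded).
Total: 2 + 2 + 3 + 2 = 9.

9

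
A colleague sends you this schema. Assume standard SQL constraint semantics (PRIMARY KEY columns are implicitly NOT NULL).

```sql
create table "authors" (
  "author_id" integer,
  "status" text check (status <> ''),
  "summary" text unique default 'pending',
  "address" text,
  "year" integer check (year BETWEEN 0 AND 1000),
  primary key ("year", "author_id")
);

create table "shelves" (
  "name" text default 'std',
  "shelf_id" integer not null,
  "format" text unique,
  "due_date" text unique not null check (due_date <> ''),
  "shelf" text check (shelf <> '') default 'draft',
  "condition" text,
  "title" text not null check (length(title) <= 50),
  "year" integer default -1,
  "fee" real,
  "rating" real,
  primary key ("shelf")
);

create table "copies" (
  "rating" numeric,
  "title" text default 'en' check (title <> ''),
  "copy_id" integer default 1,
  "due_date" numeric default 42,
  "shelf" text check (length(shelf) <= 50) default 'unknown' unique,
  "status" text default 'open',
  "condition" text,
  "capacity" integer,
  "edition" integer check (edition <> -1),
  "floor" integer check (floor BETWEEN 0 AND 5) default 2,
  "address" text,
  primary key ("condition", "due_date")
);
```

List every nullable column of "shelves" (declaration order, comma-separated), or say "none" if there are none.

name, format, condition, year, fee, rating

- name: DEFAULT only fills an omitted column; an explicit NULL is still allowed → nullable.
- shelf_id: declared NOT NULL → not nullable.
- format: UNIQUE does not imply NOT NULL → nullable.
- due_date: declared NOT NULL → not nullable.
- shelf: part of the PRIMARY KEY, which implies NOT NULL → not nullable.
- condition: no NOT NULL constraint applies → nullable.
- title: declared NOT NULL → not nullable.
- year: DEFAULT only fills an omitted column; an explicit NULL is still allowed → nullable.
- fee: no NOT NULL constraint applies → nullable.
- rating: no NOT NULL constraint applies → nullable.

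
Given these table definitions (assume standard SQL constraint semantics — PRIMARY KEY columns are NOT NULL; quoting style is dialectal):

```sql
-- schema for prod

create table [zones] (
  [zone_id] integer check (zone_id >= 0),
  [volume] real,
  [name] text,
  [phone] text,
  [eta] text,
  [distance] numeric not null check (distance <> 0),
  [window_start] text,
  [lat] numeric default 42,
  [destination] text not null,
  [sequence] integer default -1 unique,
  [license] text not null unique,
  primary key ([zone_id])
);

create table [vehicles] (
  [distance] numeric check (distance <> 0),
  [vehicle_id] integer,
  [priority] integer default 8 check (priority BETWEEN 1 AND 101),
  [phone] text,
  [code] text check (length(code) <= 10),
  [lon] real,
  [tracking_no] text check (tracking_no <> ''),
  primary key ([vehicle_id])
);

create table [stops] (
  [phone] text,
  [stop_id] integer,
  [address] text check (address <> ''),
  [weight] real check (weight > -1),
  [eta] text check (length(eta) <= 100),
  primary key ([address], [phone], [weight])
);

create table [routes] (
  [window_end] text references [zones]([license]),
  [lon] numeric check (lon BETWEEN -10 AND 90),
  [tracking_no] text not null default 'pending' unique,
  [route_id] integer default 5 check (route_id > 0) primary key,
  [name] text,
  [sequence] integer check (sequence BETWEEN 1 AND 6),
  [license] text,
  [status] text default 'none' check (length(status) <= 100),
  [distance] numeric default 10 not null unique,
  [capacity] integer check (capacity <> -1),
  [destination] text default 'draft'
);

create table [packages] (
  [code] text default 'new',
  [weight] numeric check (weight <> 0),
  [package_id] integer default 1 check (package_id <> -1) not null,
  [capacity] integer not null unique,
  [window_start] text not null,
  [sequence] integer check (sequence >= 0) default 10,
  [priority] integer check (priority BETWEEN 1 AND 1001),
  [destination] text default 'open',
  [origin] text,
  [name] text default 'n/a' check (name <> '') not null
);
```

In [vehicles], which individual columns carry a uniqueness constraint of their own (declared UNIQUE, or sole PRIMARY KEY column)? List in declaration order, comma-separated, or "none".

vehicle_id

- distance: no UNIQUE or single-column PK constraint.
- vehicle_id: single-column PRIMARY KEY → unique.
- priority: no UNIQUE or single-column PK constraint.
- phone: no UNIQUE or single-column PK constraint.
- code: no UNIQUE or single-column PK constraint.
- lon: no UNIQUE or single-column PK constraint.
- tracking_no: no UNIQUE or single-column PK constraint.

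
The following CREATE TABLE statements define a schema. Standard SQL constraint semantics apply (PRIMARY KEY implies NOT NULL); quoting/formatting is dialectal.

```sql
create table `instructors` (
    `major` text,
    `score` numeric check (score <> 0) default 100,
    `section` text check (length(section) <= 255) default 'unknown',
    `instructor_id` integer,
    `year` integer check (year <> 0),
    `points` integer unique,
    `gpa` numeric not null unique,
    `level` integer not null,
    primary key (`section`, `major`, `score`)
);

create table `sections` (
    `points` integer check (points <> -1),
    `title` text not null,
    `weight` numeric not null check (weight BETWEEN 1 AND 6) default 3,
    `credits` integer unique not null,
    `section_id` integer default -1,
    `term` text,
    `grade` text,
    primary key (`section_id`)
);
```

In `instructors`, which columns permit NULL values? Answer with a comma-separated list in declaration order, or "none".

instructor_id, year, points

- major: part of the PRIMARY KEY, which implies NOT NULL → not nullable.
- score: part of the PRIMARY KEY, which implies NOT NULL → not nullable.
- section: part of the PRIMARY KEY, which implies NOT NULL → not nullable.
- instructor_id: no NOT NULL constraint applies → nullable.
- year: CHECK does not forbid NULL (a CHECK constraint passes when its expression is NULL) → nullable.
- points: UNIQUE does not imply NOT NULL → nullable.
- gpa: declared NOT NULL → not nullable.
- level: declared NOT NULL → not nullable.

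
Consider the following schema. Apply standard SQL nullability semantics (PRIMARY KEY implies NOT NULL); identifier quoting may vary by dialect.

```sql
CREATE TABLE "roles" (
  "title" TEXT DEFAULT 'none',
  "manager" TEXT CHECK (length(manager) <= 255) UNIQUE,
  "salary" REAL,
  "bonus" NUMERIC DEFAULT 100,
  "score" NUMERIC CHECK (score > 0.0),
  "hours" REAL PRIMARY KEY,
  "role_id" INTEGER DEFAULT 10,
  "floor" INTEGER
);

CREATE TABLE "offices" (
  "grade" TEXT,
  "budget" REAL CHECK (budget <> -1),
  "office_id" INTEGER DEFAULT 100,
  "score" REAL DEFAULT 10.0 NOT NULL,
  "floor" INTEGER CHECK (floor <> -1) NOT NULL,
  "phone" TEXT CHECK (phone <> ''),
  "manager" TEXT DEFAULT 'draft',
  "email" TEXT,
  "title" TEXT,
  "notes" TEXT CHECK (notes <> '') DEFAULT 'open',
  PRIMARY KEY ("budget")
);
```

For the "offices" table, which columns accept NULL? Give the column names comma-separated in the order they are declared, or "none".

grade, office_id, phone, manager, email, title, notes

- grade: no NOT NULL constraint applies → nullable.
- budget: part of the PRIMARY KEY, which implies NOT NULL → not nullable.
- office_id: DEFAULT only fills an omitted column; an explicit NULL is still allowed → nullable.
- score: declared NOT NULL → not nullable.
- floor: declared NOT NULL → not nullable.
- phone: CHECK does not forbid NULL (a CHECK constraint passes when its expression is NULL) → nullable.
- manager: DEFAULT only fills an omitted column; an explicit NULL is still allowed → nullable.
- email: no NOT NULL constraint applies → nullable.
- title: no NOT NULL constraint applies → nullable.
- notes: CHECK does not forbid NULL (a CHECK constraint passes when its expression is NULL) → nullable.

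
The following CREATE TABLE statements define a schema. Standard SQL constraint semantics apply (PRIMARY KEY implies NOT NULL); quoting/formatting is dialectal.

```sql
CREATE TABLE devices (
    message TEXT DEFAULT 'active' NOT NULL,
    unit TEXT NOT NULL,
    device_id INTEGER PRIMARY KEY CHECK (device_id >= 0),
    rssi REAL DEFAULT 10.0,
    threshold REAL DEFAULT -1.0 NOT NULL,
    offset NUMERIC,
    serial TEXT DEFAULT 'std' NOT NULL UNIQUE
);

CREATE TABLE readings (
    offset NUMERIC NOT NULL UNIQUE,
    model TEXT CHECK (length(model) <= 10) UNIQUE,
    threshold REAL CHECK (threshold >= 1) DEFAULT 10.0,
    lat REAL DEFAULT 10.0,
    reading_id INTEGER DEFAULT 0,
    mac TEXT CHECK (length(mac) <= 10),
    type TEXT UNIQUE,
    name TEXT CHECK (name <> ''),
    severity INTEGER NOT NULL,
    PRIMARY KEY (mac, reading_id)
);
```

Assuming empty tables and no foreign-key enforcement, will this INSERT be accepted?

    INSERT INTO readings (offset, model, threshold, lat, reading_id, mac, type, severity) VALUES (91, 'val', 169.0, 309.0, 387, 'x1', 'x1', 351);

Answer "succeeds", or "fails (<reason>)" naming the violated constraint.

succeeds

NOT NULL columns: mac is supplied; offset is supplied; reading_id is supplied; severity is supplied.
CHECK constraints: 'val' satisfies (length(model) <= 10); 169.0 satisfies (threshold >= 1); 'x1' satisfies (length(mac) <= 10).
No constraint is violated.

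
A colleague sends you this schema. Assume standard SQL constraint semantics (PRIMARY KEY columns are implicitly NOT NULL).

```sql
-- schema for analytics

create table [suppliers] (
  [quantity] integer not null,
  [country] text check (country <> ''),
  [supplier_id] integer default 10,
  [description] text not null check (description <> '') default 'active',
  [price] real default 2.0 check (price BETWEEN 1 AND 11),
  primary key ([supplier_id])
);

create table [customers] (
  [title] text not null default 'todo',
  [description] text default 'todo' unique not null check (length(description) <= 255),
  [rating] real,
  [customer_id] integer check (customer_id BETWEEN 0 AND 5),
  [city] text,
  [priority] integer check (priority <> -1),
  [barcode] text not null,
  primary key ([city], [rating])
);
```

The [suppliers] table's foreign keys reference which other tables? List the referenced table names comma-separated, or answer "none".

none

No column in suppliers has a REFERENCES clause.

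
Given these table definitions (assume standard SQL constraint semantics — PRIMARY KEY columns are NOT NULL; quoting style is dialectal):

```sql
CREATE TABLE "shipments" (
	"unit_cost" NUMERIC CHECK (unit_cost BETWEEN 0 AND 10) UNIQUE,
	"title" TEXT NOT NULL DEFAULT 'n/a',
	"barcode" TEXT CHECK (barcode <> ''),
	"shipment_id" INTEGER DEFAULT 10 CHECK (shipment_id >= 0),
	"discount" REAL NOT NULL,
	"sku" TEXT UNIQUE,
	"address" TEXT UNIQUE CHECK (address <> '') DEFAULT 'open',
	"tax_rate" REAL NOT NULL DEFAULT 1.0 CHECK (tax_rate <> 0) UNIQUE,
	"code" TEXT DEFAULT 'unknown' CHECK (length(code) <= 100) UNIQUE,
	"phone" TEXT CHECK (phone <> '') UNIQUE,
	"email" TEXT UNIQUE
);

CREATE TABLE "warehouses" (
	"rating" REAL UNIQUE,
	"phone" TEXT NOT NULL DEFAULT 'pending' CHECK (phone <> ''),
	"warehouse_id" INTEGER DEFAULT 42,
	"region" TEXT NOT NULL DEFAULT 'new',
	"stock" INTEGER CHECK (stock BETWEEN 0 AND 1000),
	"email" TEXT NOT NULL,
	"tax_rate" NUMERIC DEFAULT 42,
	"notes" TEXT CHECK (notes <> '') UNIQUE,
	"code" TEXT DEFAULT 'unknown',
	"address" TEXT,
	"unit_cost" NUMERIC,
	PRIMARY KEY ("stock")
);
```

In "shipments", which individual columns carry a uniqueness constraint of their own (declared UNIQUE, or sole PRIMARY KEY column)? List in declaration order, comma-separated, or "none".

- unit_cost: declared UNIQUE → unique.
- title: no UNIQUE or single-column PK constraint.
- barcode: no UNIQUE or single-column PK constraint.
- shipment_id: no UNIQUE or single-column PK constraint.
- discount: no UNIQUE or single-column PK constraint.
- sku: declared UNIQUE → unique.
- address: declared UNIQUE → unique.
- tax_rate: declared UNIQUE → unique.
- code: declared UNIQUE → unique.
- phone: declared UNIQUE → unique.
- email: declared UNIQUE → unique.

unit_cost, sku, address, tax_rate, code, phone, email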